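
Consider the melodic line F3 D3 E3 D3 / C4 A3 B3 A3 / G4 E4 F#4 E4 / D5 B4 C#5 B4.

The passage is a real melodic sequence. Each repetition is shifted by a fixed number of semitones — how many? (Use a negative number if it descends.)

With a 4-note motive the entries are F3, C4, G4, D5, each up a 5th from the previous.
Counting half-steps from F3 to C4: 7.

7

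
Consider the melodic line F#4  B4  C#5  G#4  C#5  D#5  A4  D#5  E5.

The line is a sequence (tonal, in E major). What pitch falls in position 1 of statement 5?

C#5

With 3-note cells, note 1 of each statement runs F#4, G#4, A4.
Carrying that up a 2nd forward: B4 → C#5.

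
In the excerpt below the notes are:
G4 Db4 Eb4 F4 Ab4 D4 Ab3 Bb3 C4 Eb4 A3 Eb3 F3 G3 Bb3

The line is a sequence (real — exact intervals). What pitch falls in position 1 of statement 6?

F#2

With 5-note cells, note 1 of each statement runs G4, D4, A3.
Extending down a 4th: E3 → B2 → F#2.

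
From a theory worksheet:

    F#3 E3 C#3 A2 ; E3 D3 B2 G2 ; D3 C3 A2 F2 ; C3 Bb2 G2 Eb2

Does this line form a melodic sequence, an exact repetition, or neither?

sequence

Each 4-note cell is the previous one transposed down a 2nd.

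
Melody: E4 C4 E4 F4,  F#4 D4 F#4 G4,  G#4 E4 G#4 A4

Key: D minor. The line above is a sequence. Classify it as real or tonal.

Each cell has the same semitone pattern (-4, 4, 1) — intervals are preserved exactly.
And F#4 lies outside D minor, so the sequence is real rather than tonal.

real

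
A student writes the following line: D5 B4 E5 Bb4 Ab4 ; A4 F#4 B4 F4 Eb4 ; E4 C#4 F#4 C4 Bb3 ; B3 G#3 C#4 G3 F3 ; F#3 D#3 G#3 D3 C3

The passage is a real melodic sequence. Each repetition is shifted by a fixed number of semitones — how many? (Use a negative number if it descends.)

Unit = 5 notes; the statements start on D5, A4, E4, B3, F#3, moving down a 4th each time.
D5 to A4 spans -5 semitones.

-5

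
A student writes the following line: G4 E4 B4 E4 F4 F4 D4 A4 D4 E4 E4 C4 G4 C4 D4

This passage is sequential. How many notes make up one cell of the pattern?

5

15 notes total. Splitting into 3 groups of 5:
G4 E4 B4 E4 F4 | F4 D4 A4 D4 E4 | E4 C4 G4 C4 D4
Each cell is the previous one down a 2nd — so the unit is 5 notes.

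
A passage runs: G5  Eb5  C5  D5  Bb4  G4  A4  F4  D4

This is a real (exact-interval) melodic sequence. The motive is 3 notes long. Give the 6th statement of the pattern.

F#3 D3 B2

The 3-note cells begin on G5, D5, A4 — each down a 4th from the last.
Carrying on: E4 → B3 → F#3.
From F#3 the exact shape gives F#3 D3 B2.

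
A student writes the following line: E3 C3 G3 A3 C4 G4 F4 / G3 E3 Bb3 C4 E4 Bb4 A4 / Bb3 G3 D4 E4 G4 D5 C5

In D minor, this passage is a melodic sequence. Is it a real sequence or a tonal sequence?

tonal

Every note is diatonic to D minor.
Cell 1 has -4 semitones from note 1 to 2, but cell 2 has -3 — the interval quality changes while the contour stays the same, which is the hallmark of a tonal sequence.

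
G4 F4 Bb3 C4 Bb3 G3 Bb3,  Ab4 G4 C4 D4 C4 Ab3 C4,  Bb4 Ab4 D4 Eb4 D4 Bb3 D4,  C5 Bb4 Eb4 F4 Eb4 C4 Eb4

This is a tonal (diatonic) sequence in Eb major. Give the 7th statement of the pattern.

With a 7-note motive the entries are G4, Ab4, Bb4, C5, each up a 2nd from the previous.
Carrying on: D5 → Eb5 → F5.
Statement 7 starts on F5 and keeps the same diatonic contour: F5 Eb5 Ab4 Bb4 Ab4 F4 Ab4.

F5 Eb5 Ab4 Bb4 Ab4 F4 Ab4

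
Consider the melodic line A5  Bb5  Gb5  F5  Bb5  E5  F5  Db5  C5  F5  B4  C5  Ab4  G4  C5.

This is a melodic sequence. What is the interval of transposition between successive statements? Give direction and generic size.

Taking 5-note groups, the heads are A5, E5, B4: the pattern moves down a 4th.
From A5 to E5: down a 4th.

down a 4th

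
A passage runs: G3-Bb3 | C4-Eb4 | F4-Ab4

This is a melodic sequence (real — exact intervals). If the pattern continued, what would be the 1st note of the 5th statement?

With 2-note cells, note 1 of each statement runs G3, C4, F4.
Each moves up a 4th. Continuing: Bb4 → Eb5.

Eb5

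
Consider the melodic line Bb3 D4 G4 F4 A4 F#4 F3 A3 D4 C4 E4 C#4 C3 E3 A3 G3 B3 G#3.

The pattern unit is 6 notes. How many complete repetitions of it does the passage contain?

18 notes in groups of 6 gives 18/6 = 3 statements.
Starts: Bb3, F3, C3 — each down a 4th.

3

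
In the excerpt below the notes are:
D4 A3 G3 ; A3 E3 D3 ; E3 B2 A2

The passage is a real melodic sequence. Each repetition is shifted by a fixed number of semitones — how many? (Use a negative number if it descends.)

-5

With a 3-note motive the entries are D4, A3, E3, each down a 4th from the previous.
D4 to A3 spans -5 semitones.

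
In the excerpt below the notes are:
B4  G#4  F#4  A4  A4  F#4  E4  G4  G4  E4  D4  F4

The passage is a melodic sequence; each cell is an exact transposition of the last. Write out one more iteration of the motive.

The 4-note cells begin on B4, A4, G4 — each down a 2nd from the last.
So cell 4 is F4 D4 C4 Eb4.

F4 D4 C4 Eb4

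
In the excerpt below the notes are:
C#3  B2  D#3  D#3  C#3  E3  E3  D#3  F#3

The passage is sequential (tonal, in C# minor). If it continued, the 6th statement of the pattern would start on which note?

With a 3-note motive the entries are C#3, D#3, E3, each up a 2nd from the previous.
Extending the heads up a 2nd: F#3 → G#3 → A3.

A3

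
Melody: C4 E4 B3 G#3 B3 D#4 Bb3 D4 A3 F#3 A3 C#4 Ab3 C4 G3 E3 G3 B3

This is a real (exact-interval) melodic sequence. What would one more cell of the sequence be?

Unit = 6 notes; the statements start on C4, Bb3, Ab3, moving down a 2nd each time.
Statement 4 starts on Gb3 and keeps the same exact contour: Gb3 Bb3 F3 D3 F3 A3.

Gb3 Bb3 F3 D3 F3 A3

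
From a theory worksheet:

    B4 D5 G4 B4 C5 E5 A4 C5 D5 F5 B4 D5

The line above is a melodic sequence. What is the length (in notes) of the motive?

4

12 notes total. Splitting into 3 groups of 4:
B4 D5 G4 B4 | C5 E5 A4 C5 | D5 F5 B4 D5
Every group is a transposition up a 2nd of the one before; no shorter unit works.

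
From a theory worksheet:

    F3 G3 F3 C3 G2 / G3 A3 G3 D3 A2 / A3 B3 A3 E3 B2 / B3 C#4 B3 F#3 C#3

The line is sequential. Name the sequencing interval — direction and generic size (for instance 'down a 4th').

up a 2nd

The 5-note cells begin on F3, G3, A3, B3 — each up a 2nd from the last.
From F3 to G3: up a 2nd.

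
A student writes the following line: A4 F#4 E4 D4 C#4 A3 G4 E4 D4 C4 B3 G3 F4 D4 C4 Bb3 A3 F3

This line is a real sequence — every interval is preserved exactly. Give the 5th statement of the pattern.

Db4 Bb3 Ab3 Gb3 F3 Db3

With a 6-note motive the entries are A4, G4, F4, each down a 2nd from the previous.
Carrying on: Eb4 → Db4.
So cell 5 is Db4 Bb3 Ab3 Gb3 F3 Db3.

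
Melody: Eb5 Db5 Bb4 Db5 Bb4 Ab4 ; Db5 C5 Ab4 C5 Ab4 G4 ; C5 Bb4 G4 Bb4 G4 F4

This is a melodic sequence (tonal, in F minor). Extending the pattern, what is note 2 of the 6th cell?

Grouping in 6s, the 2nd note of each cell is Db5, C5, Bb4.
Each moves down a 2nd. Continuing: Ab4 → G4 → F4.

F4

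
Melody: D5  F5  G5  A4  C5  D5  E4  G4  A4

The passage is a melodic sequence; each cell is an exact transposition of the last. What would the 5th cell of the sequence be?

With a 3-note motive the entries are D5, A4, E4, each down a 4th from the previous.
Carrying on: B3 → F#3.
So cell 5 is F#3 A3 B3.

F#3 A3 B3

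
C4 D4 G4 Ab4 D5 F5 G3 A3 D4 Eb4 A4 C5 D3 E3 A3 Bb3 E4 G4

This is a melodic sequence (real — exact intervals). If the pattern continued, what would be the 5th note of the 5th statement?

F#3

Grouping in 6s, the 5th note of each cell is D5, A4, E4.
Each moves down a 4th. Continuing: B3 → F#3.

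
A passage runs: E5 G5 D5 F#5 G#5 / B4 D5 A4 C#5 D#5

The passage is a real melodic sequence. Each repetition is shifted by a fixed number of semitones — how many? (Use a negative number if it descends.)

-5

With a 5-note motive the entries are E5, B4, each down a 4th from the previous.
Counting half-steps from E5 to B4: -5.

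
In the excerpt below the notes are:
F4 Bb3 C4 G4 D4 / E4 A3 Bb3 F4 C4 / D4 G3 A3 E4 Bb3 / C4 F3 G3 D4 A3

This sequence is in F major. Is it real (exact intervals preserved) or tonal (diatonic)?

tonal

Every note is diatonic to F major.
Cell 1 has +2 semitones from note 2 to 3, but cell 2 has +1 — the interval quality changes while the contour stays the same, which is the hallmark of a tonal sequence.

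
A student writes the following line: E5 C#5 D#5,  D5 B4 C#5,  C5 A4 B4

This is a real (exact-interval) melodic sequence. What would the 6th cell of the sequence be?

Unit = 3 notes; the statements start on E5, D5, C5, moving down a 2nd each time.
Carrying on: Bb4 → Ab4 → Gb4.
From Gb4 the exact shape gives Gb4 Eb4 F4.

Gb4 Eb4 F4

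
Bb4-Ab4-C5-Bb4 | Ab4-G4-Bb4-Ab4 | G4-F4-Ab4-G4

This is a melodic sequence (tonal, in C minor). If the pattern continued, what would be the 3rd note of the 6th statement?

Eb4

With 4-note cells, note 3 of each statement runs C5, Bb4, Ab4.
Each moves down a 2nd. Continuing: G4 → F4 → Eb4.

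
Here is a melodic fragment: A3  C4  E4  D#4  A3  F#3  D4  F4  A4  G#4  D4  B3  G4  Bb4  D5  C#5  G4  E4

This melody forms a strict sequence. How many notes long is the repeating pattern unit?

6

There are 18 notes; a 6-note unit gives 3 cells:
A3 C4 E4 D#4 A3 F#3 | D4 F4 A4 G#4 D4 B3 | G4 Bb4 D5 C#5 G4 E4
Each cell is the previous one up a 4th — so the unit is 6 notes.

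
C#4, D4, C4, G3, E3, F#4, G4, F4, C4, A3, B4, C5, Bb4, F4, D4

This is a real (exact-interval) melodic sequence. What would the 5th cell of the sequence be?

Unit = 5 notes; the statements start on C#4, F#4, B4, moving up a 4th each time.
Extending up a 4th: E5 → A5.
From A5 the exact shape gives A5 Bb5 Ab5 Eb5 C5.

A5 Bb5 Ab5 Eb5 C5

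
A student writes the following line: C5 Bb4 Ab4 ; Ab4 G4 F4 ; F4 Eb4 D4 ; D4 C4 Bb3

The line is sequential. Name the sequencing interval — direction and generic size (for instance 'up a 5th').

down a 3rd

The 3-note cells begin on C5, Ab4, F4, D4 — each down a 3rd from the last.
C5 to Ab4 is down a 3rd.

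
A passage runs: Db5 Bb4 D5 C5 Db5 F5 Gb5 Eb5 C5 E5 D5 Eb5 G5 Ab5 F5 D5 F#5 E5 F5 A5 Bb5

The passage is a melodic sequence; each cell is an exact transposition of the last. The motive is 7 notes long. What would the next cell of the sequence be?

G5 E5 G#5 F#5 G5 B5 C6

With a 7-note motive the entries are Db5, Eb5, F5, each up a 2nd from the previous.
So cell 4 is G5 E5 G#5 F#5 G5 B5 C6.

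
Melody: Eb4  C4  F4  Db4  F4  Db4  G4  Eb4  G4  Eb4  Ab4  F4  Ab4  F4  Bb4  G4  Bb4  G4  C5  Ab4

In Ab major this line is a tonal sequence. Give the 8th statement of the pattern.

Eb5 C5 F5 Db5

Unit = 4 notes; the statements start on Eb4, F4, G4, Ab4, Bb4, moving up a 2nd each time.
Extending up a 2nd: C5 → Db5 → Eb5.
So cell 8 is Eb5 C5 F5 Db5.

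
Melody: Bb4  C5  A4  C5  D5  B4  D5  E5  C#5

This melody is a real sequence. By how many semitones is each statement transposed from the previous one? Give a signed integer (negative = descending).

With a 3-note motive the entries are Bb4, C5, D5, each up a 2nd from the previous.
Bb4 to C5 spans +2 semitones.

2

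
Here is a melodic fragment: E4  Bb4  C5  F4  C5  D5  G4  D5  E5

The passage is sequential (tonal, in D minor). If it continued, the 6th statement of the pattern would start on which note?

With a 3-note motive the entries are E4, F4, G4, each up a 2nd from the previous.
Continuing: A4 → Bb4 → C5. Statement 6 starts on C5.

C5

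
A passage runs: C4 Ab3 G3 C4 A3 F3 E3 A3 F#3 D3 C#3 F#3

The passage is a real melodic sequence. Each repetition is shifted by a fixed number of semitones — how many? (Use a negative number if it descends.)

Taking 4-note groups, the heads are C4, A3, F#3: the pattern moves down a 3rd.
Counting half-steps from C4 to A3: -3.

-3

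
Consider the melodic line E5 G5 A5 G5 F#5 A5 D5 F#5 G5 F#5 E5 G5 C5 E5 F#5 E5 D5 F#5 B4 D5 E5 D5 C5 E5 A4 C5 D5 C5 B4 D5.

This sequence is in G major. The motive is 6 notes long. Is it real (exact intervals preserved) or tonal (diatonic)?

Every note is diatonic to G major.
Cell 1 has +3 semitones from note 1 to 2, but cell 2 has +4 — the interval quality changes while the contour stays the same, which is the hallmark of a tonal sequence.

tonal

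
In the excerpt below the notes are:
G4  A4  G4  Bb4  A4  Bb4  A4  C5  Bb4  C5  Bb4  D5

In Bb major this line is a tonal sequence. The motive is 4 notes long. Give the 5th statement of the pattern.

D5 Eb5 D5 F5

With a 4-note motive the entries are G4, A4, Bb4, each up a 2nd from the previous.
Extending up a 2nd: C5 → D5.
Statement 5 starts on D5 and keeps the same diatonic contour: D5 Eb5 D5 F5.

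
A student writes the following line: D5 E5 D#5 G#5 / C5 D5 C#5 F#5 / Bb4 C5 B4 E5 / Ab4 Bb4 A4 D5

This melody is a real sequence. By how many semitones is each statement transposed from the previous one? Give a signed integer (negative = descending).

With a 4-note motive the entries are D5, C5, Bb4, Ab4, each down a 2nd from the previous.
Counting half-steps from D5 to C5: -2.

-2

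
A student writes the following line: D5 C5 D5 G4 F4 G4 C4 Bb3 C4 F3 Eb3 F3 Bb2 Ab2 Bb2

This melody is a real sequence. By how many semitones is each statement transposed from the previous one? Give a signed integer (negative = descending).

-7

Taking 3-note groups, the heads are D5, G4, C4, F3, Bb2: the pattern moves down a 5th.
Counting half-steps from D5 to G4: -7.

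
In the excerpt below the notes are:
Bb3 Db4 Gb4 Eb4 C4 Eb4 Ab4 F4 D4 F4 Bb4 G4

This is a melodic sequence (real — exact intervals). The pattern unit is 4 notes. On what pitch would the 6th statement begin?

The 4-note cells begin on Bb3, C4, D4 — each up a 2nd from the last.
Continuing: E4 → F#4 → G#4. Statement 6 starts on G#4.

G#4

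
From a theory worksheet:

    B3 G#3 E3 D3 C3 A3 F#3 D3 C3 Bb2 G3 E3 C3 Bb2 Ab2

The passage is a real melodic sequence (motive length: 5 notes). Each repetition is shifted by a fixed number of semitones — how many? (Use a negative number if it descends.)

Unit = 5 notes; the statements start on B3, A3, G3, moving down a 2nd each time.
B3 to A3 spans -2 semitones.

-2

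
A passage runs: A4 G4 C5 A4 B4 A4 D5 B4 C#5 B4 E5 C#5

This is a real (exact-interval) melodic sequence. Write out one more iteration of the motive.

The 4-note cells begin on A4, B4, C#5 — each up a 2nd from the last.
From D#5 the exact shape gives D#5 C#5 F#5 D#5.

D#5 C#5 F#5 D#5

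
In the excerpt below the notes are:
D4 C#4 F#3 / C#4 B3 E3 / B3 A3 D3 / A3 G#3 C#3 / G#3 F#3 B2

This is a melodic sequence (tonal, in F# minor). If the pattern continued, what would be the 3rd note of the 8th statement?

Grouping in 3s, the 3rd note of each cell is F#3, E3, D3, C#3, B2.
Each moves down a 2nd. Continuing: A2 → G#2 → F#2.

F#2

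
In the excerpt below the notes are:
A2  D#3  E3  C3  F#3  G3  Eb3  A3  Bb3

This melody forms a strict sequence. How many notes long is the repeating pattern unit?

9 notes total. Splitting into 3 groups of 3:
A2 D#3 E3 | C3 F#3 G3 | Eb3 A3 Bb3
That's a consistent up a 3rd shift per cell, and no other grouping gives one.

3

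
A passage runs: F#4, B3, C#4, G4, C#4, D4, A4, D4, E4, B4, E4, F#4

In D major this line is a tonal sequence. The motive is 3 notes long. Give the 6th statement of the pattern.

Taking 3-note groups, the heads are F#4, G4, A4, B4: the pattern moves up a 2nd.
Continuing the starts: C#5 → D5.
From D5 the diatonic shape gives D5 G4 A4.

D5 G4 A4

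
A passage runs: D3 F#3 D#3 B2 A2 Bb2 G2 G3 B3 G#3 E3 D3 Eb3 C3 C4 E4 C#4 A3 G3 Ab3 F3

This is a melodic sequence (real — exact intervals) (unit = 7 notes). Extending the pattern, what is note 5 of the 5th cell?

F4

With 7-note cells, note 5 of each statement runs A2, D3, G3.
Extending up a 4th: C4 → F4.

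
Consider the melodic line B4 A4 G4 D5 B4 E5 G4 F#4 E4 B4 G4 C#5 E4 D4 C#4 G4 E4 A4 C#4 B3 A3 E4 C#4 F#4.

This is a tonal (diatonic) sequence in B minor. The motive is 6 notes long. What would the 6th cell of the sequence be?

F#3 E3 D3 A3 F#3 B3

The 6-note cells begin on B4, G4, E4, C#4 — each down a 3rd from the last.
Extending down a 3rd: A3 → F#3.
So cell 6 is F#3 E3 D3 A3 F#3 B3.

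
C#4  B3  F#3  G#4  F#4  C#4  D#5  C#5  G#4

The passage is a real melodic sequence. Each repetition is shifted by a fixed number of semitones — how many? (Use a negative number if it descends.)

7

With a 3-note motive the entries are C#4, G#4, D#5, each up a 5th from the previous.
C#4 to G#4 spans +7 semitones.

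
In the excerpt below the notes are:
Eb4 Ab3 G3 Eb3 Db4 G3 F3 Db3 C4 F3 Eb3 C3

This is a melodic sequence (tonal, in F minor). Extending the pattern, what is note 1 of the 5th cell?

With 4-note cells, note 1 of each statement runs Eb4, Db4, C4.
Carrying that down a 2nd forward: Bb3 → Ab3.

Ab3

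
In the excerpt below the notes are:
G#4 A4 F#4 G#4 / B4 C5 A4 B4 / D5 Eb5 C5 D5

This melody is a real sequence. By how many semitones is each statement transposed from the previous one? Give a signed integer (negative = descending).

3

Unit = 4 notes; the statements start on G#4, B4, D5, moving up a 3rd each time.
G#4 to B4 spans +3 semitones.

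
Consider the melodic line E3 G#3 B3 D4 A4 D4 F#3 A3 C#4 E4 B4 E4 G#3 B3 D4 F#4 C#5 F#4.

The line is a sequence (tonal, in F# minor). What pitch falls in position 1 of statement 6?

The unit is 6 notes. Position-1 pitches of the 3 shown cells: E3, F#3, G#3.
Extending up a 2nd: A3 → B3 → C#4.

C#4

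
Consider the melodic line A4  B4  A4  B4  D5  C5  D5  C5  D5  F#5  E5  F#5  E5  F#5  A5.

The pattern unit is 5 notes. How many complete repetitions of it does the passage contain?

15 notes in groups of 5 gives 15/5 = 3 statements.
Starts: A4, C5, E5 — each up a 3rd.

3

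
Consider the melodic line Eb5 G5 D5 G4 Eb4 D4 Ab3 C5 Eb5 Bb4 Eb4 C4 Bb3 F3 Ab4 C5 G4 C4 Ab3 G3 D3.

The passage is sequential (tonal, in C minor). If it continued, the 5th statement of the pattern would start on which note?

Taking 7-note groups, the heads are Eb5, C5, Ab4: the pattern moves down a 3rd.
Continuing: F4 → D4. Statement 5 starts on D4.

D4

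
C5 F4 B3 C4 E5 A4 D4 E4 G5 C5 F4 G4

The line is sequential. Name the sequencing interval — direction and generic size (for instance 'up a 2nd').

The 4-note cells begin on C5, E5, G5 — each up a 3rd from the last.
C5 to E5 is up a 3rd.

up a 3rd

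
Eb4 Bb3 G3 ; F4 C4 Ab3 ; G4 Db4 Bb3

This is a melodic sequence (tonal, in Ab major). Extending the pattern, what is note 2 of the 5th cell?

Grouping in 3s, the 2nd note of each cell is Bb3, C4, Db4.
Carrying that up a 2nd forward: Eb4 → F4.

F4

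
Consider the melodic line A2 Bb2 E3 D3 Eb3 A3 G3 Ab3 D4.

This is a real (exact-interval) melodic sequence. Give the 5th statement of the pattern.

F4 Gb4 C5

With a 3-note motive the entries are A2, D3, G3, each up a 4th from the previous.
Extending up a 4th: C4 → F4.
Statement 5 starts on F4 and keeps the same exact contour: F4 Gb4 C5.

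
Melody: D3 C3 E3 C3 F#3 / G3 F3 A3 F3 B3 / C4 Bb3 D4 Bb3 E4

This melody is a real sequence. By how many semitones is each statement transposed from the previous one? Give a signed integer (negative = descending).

5

With a 5-note motive the entries are D3, G3, C4, each up a 4th from the previous.
Counting half-steps from D3 to G3: 5.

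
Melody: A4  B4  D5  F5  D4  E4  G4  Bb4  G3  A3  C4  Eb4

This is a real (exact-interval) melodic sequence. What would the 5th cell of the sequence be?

With a 4-note motive the entries are A4, D4, G3, each down a 5th from the previous.
Continuing the starts: C3 → F2.
So cell 5 is F2 G2 Bb2 Db3.

F2 G2 Bb2 Db3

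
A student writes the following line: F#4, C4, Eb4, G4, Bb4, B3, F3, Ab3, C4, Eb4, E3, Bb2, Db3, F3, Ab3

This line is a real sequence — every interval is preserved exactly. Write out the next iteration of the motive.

A2 Eb2 Gb2 Bb2 Db3

Taking 5-note groups, the heads are F#4, B3, E3: the pattern moves down a 5th.
So cell 4 is A2 Eb2 Gb2 Bb2 Db3.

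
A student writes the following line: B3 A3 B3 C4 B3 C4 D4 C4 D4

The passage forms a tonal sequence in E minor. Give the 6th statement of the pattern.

G4 F#4 G4

Unit = 3 notes; the statements start on B3, C4, D4, moving up a 2nd each time.
Carrying on: E4 → F#4 → G4.
So cell 6 is G4 F#4 G4.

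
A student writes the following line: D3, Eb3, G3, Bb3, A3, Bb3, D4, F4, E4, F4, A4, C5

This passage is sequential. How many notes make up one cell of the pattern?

There are 12 notes; a 4-note unit gives 3 cells:
D3 Eb3 G3 Bb3 | A3 Bb3 D4 F4 | E4 F4 A4 C5
Every group is a transposition up a 5th of the one before; no shorter unit works.

4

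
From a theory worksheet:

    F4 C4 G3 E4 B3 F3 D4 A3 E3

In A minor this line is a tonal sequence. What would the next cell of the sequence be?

Taking 3-note groups, the heads are F4, E4, D4: the pattern moves down a 2nd.
So cell 4 is C4 G3 D3.

C4 G3 D3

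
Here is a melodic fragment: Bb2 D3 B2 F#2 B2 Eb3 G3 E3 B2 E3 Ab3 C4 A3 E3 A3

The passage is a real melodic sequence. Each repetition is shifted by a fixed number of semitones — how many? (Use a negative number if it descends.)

Unit = 5 notes; the statements start on Bb2, Eb3, Ab3, moving up a 4th each time.
Bb2 to Eb3 spans +5 semitones.

5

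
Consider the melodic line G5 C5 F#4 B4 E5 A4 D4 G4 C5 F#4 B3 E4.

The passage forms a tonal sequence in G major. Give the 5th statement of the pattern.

F#4 B3 E3 A3

With a 4-note motive the entries are G5, E5, C5, each down a 3rd from the previous.
Continuing the starts: A4 → F#4.
So cell 5 is F#4 B3 E3 A3.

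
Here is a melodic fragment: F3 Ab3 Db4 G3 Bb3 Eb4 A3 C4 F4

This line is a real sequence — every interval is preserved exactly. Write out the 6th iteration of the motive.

With a 3-note motive the entries are F3, G3, A3, each up a 2nd from the previous.
Extending up a 2nd: B3 → C#4 → D#4.
So cell 6 is D#4 F#4 B4.

D#4 F#4 B4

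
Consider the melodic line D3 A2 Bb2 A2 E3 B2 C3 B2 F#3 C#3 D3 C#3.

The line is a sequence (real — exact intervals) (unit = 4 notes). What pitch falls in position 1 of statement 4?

G#3

With 4-note cells, note 1 of each statement runs D3, E3, F#3.
Each moves up a 2nd; the next is G#3.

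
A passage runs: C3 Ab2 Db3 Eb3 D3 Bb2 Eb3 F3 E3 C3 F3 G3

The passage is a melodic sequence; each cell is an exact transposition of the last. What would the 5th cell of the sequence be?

Taking 4-note groups, the heads are C3, D3, E3: the pattern moves up a 2nd.
Carrying on: F#3 → G#3.
From G#3 the exact shape gives G#3 E3 A3 B3.

G#3 E3 A3 B3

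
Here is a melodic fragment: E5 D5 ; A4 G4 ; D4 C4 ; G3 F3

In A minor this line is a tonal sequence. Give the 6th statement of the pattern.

F2 E2

The 2-note cells begin on E5, A4, D4, G3 — each down a 5th from the last.
Extending down a 5th: C3 → F2.
So cell 6 is F2 E2.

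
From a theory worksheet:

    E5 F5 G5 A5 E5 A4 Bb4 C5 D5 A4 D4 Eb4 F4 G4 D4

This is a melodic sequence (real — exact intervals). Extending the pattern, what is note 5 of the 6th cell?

F2

Grouping in 5s, the 5th note of each cell is E5, A4, D4.
Extending down a 5th: G3 → C3 → F2.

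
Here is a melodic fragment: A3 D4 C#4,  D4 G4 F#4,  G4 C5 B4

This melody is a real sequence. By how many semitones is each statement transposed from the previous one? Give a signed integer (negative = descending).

The 3-note cells begin on A3, D4, G4 — each up a 4th from the last.
A3 to D4 spans +5 semitones.

5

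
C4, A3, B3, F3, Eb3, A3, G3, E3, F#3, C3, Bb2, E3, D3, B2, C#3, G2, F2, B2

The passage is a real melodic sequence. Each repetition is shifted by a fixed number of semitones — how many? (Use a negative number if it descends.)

With a 6-note motive the entries are C4, G3, D3, each down a 4th from the previous.
C4 to G3 spans -5 semitones.

-5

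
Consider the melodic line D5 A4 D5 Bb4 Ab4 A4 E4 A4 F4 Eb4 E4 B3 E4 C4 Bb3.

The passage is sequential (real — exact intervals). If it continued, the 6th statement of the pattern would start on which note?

C#3

With a 5-note motive the entries are D5, A4, E4, each down a 4th from the previous.
Continuing: B3 → F#3 → C#3. Statement 6 starts on C#3.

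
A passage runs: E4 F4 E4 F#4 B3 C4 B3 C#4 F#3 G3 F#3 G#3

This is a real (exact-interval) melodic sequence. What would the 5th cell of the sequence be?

G#2 A2 G#2 A#2

Unit = 4 notes; the statements start on E4, B3, F#3, moving down a 4th each time.
Carrying on: C#3 → G#2.
Statement 5 starts on G#2 and keeps the same exact contour: G#2 A2 G#2 A#2.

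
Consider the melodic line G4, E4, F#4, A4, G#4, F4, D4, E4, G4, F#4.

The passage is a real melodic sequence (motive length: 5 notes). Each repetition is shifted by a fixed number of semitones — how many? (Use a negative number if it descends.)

With a 5-note motive the entries are G4, F4, each down a 2nd from the previous.
G4→F4 is 65 − 67 = -2 semitones.

-2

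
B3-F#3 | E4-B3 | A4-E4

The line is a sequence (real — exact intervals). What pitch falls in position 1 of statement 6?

Grouping in 2s, the 1st note of each cell is B3, E4, A4.
Carrying that up a 4th forward: D5 → G5 → C6.

C6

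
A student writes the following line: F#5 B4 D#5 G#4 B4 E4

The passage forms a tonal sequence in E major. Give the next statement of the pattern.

Unit = 2 notes; the statements start on F#5, D#5, B4, moving down a 3rd each time.
Statement 4 starts on G#4 and keeps the same diatonic contour: G#4 C#4.

G#4 C#4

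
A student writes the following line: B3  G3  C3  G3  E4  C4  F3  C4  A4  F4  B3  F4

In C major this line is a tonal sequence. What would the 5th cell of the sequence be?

With a 4-note motive the entries are B3, E4, A4, each up a 4th from the previous.
Carrying on: D5 → G5.
Statement 5 starts on G5 and keeps the same diatonic contour: G5 E5 A4 E5.

G5 E5 A4 E5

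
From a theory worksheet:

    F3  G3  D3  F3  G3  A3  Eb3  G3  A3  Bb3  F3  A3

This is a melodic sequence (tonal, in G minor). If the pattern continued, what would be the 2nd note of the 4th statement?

C4

With 4-note cells, note 2 of each statement runs G3, A3, Bb3.
From Bb3, up a 2nd gives C4.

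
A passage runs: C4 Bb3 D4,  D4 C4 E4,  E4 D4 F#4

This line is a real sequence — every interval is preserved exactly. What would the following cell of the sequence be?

With a 3-note motive the entries are C4, D4, E4, each up a 2nd from the previous.
From F#4 the exact shape gives F#4 E4 G#4.

F#4 E4 G#4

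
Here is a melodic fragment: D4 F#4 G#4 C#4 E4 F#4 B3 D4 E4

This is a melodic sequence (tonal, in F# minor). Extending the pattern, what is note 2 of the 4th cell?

With 3-note cells, note 2 of each statement runs F#4, E4, D4.
From D4, down a 2nd gives C#4.

C#4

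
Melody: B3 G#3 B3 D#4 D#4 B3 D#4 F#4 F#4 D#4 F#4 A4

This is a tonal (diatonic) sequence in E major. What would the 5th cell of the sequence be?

The 4-note cells begin on B3, D#4, F#4 — each up a 3rd from the last.
Continuing the starts: A4 → C#5.
Statement 5 starts on C#5 and keeps the same diatonic contour: C#5 A4 C#5 E5.

C#5 A4 C#5 E5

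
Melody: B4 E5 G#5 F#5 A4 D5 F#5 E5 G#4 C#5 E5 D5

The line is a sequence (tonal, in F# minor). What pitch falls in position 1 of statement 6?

Grouping in 4s, the 1st note of each cell is B4, A4, G#4.
Carrying that down a 2nd forward: F#4 → E4 → D4.

D4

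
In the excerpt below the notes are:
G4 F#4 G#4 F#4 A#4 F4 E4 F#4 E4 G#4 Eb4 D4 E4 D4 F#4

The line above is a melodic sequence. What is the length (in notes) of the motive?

There are 15 notes; a 5-note unit gives 3 cells:
G4 F#4 G#4 F#4 A#4 | F4 E4 F#4 E4 G#4 | Eb4 D4 E4 D4 F#4
Each cell is the previous one down a 2nd — so the unit is 5 notes.

5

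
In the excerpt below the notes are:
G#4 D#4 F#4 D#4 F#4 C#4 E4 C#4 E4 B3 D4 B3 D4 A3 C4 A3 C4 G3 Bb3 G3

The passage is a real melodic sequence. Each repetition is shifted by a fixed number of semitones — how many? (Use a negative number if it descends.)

-2

Unit = 4 notes; the statements start on G#4, F#4, E4, D4, C4, moving down a 2nd each time.
Counting half-steps from G#4 to F#4: -2.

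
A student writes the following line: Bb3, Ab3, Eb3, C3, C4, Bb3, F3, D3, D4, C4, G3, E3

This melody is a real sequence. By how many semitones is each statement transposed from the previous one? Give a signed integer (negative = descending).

2

With a 4-note motive the entries are Bb3, C4, D4, each up a 2nd from the previous.
Bb3→C4 is 60 − 58 = 2 semitones.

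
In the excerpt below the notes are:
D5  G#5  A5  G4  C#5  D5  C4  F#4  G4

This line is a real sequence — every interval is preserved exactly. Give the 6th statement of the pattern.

Taking 3-note groups, the heads are D5, G4, C4: the pattern moves down a 5th.
Continuing the starts: F3 → Bb2 → Eb2.
Statement 6 starts on Eb2 and keeps the same exact contour: Eb2 A2 Bb2.

Eb2 A2 Bb2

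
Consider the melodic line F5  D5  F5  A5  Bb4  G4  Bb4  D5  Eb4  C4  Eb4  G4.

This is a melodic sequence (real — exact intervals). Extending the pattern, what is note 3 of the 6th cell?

Gb2

Grouping in 4s, the 3rd note of each cell is F5, Bb4, Eb4.
Carrying that down a 5th forward: Ab3 → Db3 → Gb2.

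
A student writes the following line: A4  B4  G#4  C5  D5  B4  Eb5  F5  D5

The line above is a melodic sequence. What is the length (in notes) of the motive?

There are 9 notes; a 3-note unit gives 3 cells:
A4 B4 G#4 | C5 D5 B4 | Eb5 F5 D5
Each cell is the previous one up a 3rd — so the unit is 3 notes.

3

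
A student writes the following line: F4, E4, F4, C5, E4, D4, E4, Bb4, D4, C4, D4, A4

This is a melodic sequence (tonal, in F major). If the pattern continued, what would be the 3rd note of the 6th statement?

A3

Grouping in 4s, the 3rd note of each cell is F4, E4, D4.
Extending down a 2nd: C4 → Bb3 → A3.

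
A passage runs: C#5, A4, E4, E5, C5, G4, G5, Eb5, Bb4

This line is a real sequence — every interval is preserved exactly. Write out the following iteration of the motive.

Bb5 Gb5 Db5

The 3-note cells begin on C#5, E5, G5 — each up a 3rd from the last.
Statement 4 starts on Bb5 and keeps the same exact contour: Bb5 Gb5 Db5.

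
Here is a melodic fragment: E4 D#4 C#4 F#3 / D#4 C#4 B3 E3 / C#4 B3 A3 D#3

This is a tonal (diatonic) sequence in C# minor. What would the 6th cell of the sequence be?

G#3 F#3 E3 A2

The 4-note cells begin on E4, D#4, C#4 — each down a 2nd from the last.
Continuing the starts: B3 → A3 → G#3.
From G#3 the diatonic shape gives G#3 F#3 E3 A2.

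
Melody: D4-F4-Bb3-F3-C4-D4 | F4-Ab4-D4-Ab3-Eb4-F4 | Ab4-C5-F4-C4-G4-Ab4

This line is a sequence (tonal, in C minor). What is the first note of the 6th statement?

Unit = 6 notes; the statements start on D4, F4, Ab4, moving up a 3rd each time.
Extending the heads up a 3rd: C5 → Eb5 → G5.

G5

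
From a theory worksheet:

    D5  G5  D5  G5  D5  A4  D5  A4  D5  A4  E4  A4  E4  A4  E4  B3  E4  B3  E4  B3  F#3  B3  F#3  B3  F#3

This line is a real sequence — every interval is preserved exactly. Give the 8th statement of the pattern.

D#2 G#2 D#2 G#2 D#2

Taking 5-note groups, the heads are D5, A4, E4, B3, F#3: the pattern moves down a 4th.
Continuing the starts: C#3 → G#2 → D#2.
Statement 8 starts on D#2 and keeps the same exact contour: D#2 G#2 D#2 G#2 D#2.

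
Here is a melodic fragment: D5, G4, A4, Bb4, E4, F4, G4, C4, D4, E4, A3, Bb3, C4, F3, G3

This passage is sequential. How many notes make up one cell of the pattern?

Try groups of 3 (5 cells in 15 notes):
D5 G4 A4 | Bb4 E4 F4 | G4 C4 D4 | E4 A3 Bb3 | C4 F3 G3
Every group is a transposition down a 3rd of the one before; no shorter unit works.

3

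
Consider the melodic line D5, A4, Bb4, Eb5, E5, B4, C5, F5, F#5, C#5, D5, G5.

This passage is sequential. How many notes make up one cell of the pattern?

There are 12 notes; a 4-note unit gives 3 cells:
D5 A4 Bb4 Eb5 | E5 B4 C5 F5 | F#5 C#5 D5 G5
That's a consistent up a 2nd shift per cell, and no other grouping gives one.

4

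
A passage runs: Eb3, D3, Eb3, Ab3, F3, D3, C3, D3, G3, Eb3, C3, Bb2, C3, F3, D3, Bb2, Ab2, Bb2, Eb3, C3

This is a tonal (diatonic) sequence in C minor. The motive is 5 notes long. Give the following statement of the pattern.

Unit = 5 notes; the statements start on Eb3, D3, C3, Bb2, moving down a 2nd each time.
Statement 5 starts on Ab2 and keeps the same diatonic contour: Ab2 G2 Ab2 D3 Bb2.

Ab2 G2 Ab2 D3 Bb2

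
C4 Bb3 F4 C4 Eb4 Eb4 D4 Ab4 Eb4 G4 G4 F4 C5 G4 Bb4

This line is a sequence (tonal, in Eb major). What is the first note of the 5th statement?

D5

Unit = 5 notes; the statements start on C4, Eb4, G4, moving up a 3rd each time.
Continuing: Bb4 → D5. Statement 5 starts on D5.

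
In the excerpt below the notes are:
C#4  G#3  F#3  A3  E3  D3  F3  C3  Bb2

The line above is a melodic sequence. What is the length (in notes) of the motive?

Try groups of 3 (3 cells in 9 notes):
C#4 G#3 F#3 | A3 E3 D3 | F3 C3 Bb2
Each cell is the previous one down a 3rd — so the unit is 3 notes.

3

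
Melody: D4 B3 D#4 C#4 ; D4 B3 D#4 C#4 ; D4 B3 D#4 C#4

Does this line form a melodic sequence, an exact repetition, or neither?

Each 4-note cell is identical (D4 B3 D#4 C#4), restated at the same pitch.

repetition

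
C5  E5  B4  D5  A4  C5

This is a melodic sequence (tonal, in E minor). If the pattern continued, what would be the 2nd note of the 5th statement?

A4

The unit is 2 notes. Position-2 pitches of the 3 shown cells: E5, D5, C5.
Carrying that down a 2nd forward: B4 → A4.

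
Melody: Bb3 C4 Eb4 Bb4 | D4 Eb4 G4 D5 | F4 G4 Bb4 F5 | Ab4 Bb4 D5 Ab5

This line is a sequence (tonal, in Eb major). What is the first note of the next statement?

With a 4-note motive the entries are Bb3, D4, F4, Ab4, each up a 3rd from the previous.
One more step up a 3rd gives C5.

C5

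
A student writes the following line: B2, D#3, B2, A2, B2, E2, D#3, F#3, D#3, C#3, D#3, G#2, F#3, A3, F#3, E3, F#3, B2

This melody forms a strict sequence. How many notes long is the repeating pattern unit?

18 notes total. Splitting into 3 groups of 6:
B2 D#3 B2 A2 B2 E2 | D#3 F#3 D#3 C#3 D#3 G#2 | F#3 A3 F#3 E3 F#3 B2
That's a consistent up a 3rd shift per cell, and no other grouping gives one.

6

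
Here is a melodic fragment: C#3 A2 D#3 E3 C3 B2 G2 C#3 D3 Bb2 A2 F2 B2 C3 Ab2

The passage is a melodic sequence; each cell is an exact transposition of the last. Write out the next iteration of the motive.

With a 5-note motive the entries are C#3, B2, A2, each down a 2nd from the previous.
Statement 4 starts on G2 and keeps the same exact contour: G2 Eb2 A2 Bb2 Gb2.

G2 Eb2 A2 Bb2 Gb2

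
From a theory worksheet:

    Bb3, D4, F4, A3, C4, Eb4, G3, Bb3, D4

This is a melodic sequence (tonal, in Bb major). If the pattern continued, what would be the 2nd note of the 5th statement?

Grouping in 3s, the 2nd note of each cell is D4, C4, Bb3.
Extending down a 2nd: A3 → G3.

G3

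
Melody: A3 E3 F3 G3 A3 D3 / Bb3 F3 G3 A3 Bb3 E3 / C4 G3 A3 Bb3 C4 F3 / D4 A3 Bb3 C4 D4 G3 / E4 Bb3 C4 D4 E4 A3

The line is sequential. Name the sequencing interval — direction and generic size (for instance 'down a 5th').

up a 2nd

Unit = 6 notes; the statements start on A3, Bb3, C4, D4, E4, moving up a 2nd each time.
From A3 to Bb3: up a 2nd.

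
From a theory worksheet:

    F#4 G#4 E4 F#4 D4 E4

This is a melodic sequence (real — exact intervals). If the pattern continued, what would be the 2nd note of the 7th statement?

With 2-note cells, note 2 of each statement runs G#4, F#4, E4.
Each moves down a 2nd. Continuing: D4 → C4 → Bb3 → Ab3.

Ab3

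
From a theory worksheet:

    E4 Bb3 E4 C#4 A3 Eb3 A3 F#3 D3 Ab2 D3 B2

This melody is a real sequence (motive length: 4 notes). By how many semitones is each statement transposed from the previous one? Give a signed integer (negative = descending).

-7

With a 4-note motive the entries are E4, A3, D3, each down a 5th from the previous.
E4 to A3 spans -7 semitones.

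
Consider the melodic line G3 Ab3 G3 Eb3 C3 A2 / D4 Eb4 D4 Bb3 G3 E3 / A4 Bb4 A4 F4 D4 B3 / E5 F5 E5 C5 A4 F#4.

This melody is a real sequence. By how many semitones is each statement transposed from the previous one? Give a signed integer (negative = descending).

Unit = 6 notes; the statements start on G3, D4, A4, E5, moving up a 5th each time.
Counting half-steps from G3 to D4: 7.

7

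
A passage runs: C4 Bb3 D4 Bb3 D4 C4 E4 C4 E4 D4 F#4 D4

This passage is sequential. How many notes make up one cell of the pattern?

12 notes total. Splitting into 3 groups of 4:
C4 Bb3 D4 Bb3 | D4 C4 E4 C4 | E4 D4 F#4 D4
Each cell is the previous one up a 2nd — so the unit is 4 notes.

4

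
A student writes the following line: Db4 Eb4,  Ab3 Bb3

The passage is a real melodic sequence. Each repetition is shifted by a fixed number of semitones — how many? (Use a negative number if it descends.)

The 2-note cells begin on Db4, Ab3 — each down a 4th from the last.
Db4 to Ab3 spans -5 semitones.

-5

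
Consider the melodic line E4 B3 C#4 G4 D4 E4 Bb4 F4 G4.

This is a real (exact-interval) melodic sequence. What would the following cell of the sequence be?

Db5 Ab4 Bb4

With a 3-note motive the entries are E4, G4, Bb4, each up a 3rd from the previous.
So cell 4 is Db5 Ab4 Bb4.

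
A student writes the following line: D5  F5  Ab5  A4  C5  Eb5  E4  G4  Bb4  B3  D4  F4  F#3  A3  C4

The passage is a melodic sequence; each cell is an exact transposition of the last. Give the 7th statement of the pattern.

Taking 3-note groups, the heads are D5, A4, E4, B3, F#3: the pattern moves down a 4th.
Carrying on: C#3 → G#2.
So cell 7 is G#2 B2 D3.

G#2 B2 D3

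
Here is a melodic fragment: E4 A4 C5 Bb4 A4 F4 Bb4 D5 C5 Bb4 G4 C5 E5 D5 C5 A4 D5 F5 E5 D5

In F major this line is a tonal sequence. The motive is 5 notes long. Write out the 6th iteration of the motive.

C5 F5 A5 G5 F5

The 5-note cells begin on E4, F4, G4, A4 — each up a 2nd from the last.
Continuing the starts: Bb4 → C5.
Statement 6 starts on C5 and keeps the same diatonic contour: C5 F5 A5 G5 F5.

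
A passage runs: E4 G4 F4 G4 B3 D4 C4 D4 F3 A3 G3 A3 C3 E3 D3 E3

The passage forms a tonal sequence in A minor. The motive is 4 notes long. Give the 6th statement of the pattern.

D2 F2 E2 F2

Taking 4-note groups, the heads are E4, B3, F3, C3: the pattern moves down a 4th.
Extending down a 4th: G2 → D2.
Statement 6 starts on D2 and keeps the same diatonic contour: D2 F2 E2 F2.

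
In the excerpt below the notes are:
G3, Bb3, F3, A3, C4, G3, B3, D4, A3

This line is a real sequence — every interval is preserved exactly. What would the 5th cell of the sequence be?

D#4 F#4 C#4

With a 3-note motive the entries are G3, A3, B3, each up a 2nd from the previous.
Extending up a 2nd: C#4 → D#4.
So cell 5 is D#4 F#4 C#4.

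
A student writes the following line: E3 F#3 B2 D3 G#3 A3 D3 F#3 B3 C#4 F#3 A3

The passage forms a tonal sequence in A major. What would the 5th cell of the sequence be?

F#4 G#4 C#4 E4

With a 4-note motive the entries are E3, G#3, B3, each up a 3rd from the previous.
Carrying on: D4 → F#4.
So cell 5 is F#4 G#4 C#4 E4.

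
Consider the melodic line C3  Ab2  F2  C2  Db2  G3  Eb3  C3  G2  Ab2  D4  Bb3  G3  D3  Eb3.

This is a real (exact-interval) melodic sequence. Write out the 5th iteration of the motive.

Taking 5-note groups, the heads are C3, G3, D4: the pattern moves up a 5th.
Extending up a 5th: A4 → E5.
Statement 5 starts on E5 and keeps the same exact contour: E5 C5 A4 E4 F4.

E5 C5 A4 E4 F4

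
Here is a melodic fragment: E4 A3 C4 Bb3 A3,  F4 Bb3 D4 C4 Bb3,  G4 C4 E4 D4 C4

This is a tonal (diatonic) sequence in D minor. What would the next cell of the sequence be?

Taking 5-note groups, the heads are E4, F4, G4: the pattern moves up a 2nd.
From A4 the diatonic shape gives A4 D4 F4 E4 D4.

A4 D4 F4 E4 D4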